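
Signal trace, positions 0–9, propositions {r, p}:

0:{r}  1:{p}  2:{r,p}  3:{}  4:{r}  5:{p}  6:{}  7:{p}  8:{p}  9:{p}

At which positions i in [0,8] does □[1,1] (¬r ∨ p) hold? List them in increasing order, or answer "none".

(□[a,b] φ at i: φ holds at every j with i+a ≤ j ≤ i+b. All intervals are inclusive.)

0, 1, 2, 4, 5, 6, 7, 8

Evaluate at each i in [0,8]:
  i=0: ✓ (all of [1,1])
  i=1: ✓ (all of [2,2])
  i=2: ✓ (all of [3,3])
  i=3: ✗ (fails at j=4)
  i=4: ✓ (all of [5,5])
  i=5: ✓ (all of [6,6])
  i=6: ✓ (all of [7,7])
  i=7: ✓ (all of [8,8])
  i=8: ✓ (all of [9,9])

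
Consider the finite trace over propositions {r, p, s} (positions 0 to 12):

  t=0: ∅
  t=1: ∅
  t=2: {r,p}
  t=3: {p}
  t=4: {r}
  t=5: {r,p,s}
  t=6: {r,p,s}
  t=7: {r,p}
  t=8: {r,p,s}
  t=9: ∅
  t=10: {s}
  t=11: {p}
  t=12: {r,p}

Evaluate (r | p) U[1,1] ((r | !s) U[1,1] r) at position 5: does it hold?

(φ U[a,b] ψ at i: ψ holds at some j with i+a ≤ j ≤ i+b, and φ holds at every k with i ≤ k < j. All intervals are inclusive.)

Need some j in [6,6] with ((r | !s) U[1,1] r), and (r | p) at every k in [5,j-1].
  j=6: ((r | !s) U[1,1] r) holds; (r | p) holds at every k in [5,5] → satisfied.

True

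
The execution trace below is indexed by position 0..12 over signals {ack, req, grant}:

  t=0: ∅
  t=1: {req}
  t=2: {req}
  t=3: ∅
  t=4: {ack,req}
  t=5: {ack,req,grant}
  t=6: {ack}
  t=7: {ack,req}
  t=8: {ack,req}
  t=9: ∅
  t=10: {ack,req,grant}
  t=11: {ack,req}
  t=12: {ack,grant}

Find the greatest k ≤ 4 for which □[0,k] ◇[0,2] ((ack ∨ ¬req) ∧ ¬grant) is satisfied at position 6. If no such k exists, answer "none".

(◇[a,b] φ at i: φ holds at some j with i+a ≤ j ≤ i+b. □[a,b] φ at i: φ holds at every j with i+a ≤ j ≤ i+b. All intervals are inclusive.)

4

◇[0,2] ((ack ∨ ¬req) ∧ ¬grant) must hold from j=6 onward; find where it first fails.
  j=6: holds
  j=7: holds
  j=8: holds
  j=9: holds
  j=10: holds
Holds through j=10; largest k = 4.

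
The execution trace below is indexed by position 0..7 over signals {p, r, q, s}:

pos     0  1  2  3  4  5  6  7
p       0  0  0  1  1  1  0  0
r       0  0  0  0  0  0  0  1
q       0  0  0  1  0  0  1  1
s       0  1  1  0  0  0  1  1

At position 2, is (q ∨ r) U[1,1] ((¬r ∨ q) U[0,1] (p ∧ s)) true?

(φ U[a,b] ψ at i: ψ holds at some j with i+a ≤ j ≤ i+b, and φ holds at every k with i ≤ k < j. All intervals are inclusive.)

Need some j in [3,3] with ((¬r ∨ q) U[0,1] (p ∧ s)), and (q ∨ r) at every k in [2,j-1].
  j=3: ((¬r ∨ q) U[0,1] (p ∧ s)) — fails.
No j in the window works → until fails.

Does not hold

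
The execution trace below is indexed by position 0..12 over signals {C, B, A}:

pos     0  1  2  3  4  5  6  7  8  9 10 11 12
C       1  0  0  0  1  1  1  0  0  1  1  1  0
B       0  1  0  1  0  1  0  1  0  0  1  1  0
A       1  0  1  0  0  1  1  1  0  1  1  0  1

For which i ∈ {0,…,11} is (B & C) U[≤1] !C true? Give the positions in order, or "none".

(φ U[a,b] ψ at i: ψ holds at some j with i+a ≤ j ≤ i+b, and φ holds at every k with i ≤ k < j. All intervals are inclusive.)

1, 2, 3, 7, 8, 11

Evaluate at each i in [0,11]:
  i=0: ✗ (lhs fails at k=0 before rhs at j=1)
  i=1: ✓ (rhs at j=1)
  i=2: ✓ (rhs at j=2)
  i=3: ✓ (rhs at j=3)
  i=4: ✗ (no rhs in [4,5])
  i=5: ✗ (no rhs in [5,6])
  i=6: ✗ (lhs fails at k=6 before rhs at j=7)
  i=7: ✓ (rhs at j=7)
  i=8: ✓ (rhs at j=8)
  i=9: ✗ (no rhs in [9,10])
  i=10: ✗ (no rhs in [10,11])
  i=11: ✓ (rhs at j=12; lhs holds on [11,11])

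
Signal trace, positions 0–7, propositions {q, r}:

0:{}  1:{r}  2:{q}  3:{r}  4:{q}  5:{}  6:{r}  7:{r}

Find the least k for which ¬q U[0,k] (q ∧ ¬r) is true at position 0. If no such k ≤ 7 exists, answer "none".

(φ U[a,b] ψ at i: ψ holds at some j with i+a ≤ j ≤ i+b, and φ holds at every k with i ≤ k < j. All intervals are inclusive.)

Need earliest j ≥ 0 with (q ∧ ¬r), and ¬q at every k in [0,j-1].
  j=0: rhs fails.
  j=1: rhs fails.
  j=2: rhs holds; lhs holds on [0,1]. k = 2.

2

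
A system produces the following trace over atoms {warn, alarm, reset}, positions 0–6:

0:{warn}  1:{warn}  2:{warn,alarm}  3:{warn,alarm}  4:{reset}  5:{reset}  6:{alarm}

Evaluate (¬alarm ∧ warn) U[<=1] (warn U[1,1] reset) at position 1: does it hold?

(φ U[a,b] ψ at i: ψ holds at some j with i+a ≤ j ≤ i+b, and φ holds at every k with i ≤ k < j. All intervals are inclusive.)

No

Need some j in [1,2] with (warn U[1,1] reset), and (¬alarm ∧ warn) at every k in [1,j-1].
  j=1: (warn U[1,1] reset) — fails.
  j=2: (warn U[1,1] reset) — fails.
No j in the window works → until fails.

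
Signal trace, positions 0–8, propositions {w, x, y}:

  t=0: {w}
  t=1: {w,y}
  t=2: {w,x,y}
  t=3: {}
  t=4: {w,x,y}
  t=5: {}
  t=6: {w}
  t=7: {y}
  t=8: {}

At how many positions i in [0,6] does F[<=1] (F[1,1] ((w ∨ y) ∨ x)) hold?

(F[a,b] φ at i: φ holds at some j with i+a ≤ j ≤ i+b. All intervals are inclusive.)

7

Evaluate at each i in [0,6]:
  i=0: ✓ (witness j=0)
  i=1: ✓ (witness j=1)
  i=2: ✓ (witness j=3)
  i=3: ✓ (witness j=3)
  i=4: ✓ (witness j=5)
  i=5: ✓ (witness j=5)
  i=6: ✓ (witness j=6)
Positions where it holds: {0, 1, 2, 3, 4, 5, 6} → 7.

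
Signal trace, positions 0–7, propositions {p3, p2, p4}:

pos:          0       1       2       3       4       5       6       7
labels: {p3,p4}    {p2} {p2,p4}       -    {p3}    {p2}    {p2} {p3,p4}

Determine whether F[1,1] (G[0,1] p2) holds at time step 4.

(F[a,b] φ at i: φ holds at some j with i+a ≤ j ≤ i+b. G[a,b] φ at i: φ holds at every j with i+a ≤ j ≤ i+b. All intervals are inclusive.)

True

Check G[0,1] p2 at each j in [5,5]:
  j=5: holds on [5,6]
Found at j=5 → formula holds.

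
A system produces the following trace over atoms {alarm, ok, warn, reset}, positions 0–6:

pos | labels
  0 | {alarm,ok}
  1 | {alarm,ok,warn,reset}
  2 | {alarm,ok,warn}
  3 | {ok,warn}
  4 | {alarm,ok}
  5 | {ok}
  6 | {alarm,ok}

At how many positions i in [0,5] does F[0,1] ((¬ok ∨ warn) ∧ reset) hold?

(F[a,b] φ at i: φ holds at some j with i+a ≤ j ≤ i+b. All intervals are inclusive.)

Evaluate at each i in [0,5]:
  i=0: ✓ (witness j=1)
  i=1: ✓ (witness j=1)
  i=2: ✗ (none in [2,3])
  i=3: ✗ (none in [3,4])
  i=4: ✗ (none in [4,5])
  i=5: ✗ (none in [5,6])
Positions where it holds: {0, 1} → 2.

2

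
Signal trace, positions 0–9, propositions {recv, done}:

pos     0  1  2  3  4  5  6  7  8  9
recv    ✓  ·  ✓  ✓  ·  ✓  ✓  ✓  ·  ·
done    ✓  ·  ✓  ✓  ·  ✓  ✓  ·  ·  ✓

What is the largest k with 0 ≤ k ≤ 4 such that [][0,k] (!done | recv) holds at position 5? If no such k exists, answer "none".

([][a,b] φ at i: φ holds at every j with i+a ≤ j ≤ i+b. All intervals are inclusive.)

(!done | recv) must hold from j=5 onward; find where it first fails.
  j=5: holds
  j=6: holds
  j=7: holds
  j=8: holds
  j=9: fails
Holds on [5,8], so largest k = 3.

3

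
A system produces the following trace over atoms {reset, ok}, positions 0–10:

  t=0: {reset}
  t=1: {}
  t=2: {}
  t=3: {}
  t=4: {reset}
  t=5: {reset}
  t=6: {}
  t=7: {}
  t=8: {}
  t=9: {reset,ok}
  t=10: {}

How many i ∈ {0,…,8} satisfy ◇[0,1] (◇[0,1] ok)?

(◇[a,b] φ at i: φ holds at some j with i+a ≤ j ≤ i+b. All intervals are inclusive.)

Evaluate at each i in [0,8]:
  i=0: ✗ (none in [0,1])
  i=1: ✗ (none in [1,2])
  i=2: ✗ (none in [2,3])
  i=3: ✗ (none in [3,4])
  i=4: ✗ (none in [4,5])
  i=5: ✗ (none in [5,6])
  i=6: ✗ (none in [6,7])
  i=7: ✓ (witness j=8)
  i=8: ✓ (witness j=8)
Positions where it holds: {7, 8} → 2.

2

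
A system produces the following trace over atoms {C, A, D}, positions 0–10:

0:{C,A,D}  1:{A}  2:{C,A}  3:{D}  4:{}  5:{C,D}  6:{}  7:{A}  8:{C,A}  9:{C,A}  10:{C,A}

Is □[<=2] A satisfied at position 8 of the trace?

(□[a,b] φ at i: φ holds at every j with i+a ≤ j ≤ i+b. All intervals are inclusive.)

Yes

Check A at every j in [8,10]:
  j=8: true
  j=9: true
  j=10: true
All positions satisfy it → formula holds.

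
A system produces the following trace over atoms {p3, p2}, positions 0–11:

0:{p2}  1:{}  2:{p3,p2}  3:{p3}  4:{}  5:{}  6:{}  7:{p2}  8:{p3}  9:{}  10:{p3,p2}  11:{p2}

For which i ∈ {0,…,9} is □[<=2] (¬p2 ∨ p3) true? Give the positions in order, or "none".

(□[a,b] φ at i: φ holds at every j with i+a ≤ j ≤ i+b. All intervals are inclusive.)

1, 2, 3, 4, 8

Evaluate at each i in [0,9]:
  i=0: ✗ (fails at j=0)
  i=1: ✓ (all of [1,3])
  i=2: ✓ (all of [2,4])
  i=3: ✓ (all of [3,5])
  i=4: ✓ (all of [4,6])
  i=5: ✗ (fails at j=7)
  i=6: ✗ (fails at j=7)
  i=7: ✗ (fails at j=7)
  i=8: ✓ (all of [8,10])
  i=9: ✗ (fails at j=11)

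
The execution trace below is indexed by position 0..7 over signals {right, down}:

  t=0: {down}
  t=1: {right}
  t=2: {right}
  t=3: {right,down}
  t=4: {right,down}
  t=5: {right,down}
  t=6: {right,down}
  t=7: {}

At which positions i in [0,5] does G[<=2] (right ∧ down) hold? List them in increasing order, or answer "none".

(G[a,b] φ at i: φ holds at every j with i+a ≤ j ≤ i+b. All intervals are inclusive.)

Evaluate at each i in [0,5]:
  i=0: ✗ (fails at j=0)
  i=1: ✗ (fails at j=1)
  i=2: ✗ (fails at j=2)
  i=3: ✓ (all of [3,5])
  i=4: ✓ (all of [4,6])
  i=5: ✗ (fails at j=7)

3, 4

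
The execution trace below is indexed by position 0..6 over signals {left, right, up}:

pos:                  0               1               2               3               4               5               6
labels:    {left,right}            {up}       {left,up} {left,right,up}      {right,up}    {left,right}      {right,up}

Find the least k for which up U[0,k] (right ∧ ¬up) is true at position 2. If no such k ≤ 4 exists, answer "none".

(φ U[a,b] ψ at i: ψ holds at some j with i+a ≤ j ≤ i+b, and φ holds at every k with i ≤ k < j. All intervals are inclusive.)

Need earliest j ≥ 2 with (right ∧ ¬up), and up at every k in [2,j-1].
  j=2: rhs fails.
  j=3: rhs fails.
  j=4: rhs fails.
  j=5: rhs holds; lhs holds on [2,4]. k = 3.

3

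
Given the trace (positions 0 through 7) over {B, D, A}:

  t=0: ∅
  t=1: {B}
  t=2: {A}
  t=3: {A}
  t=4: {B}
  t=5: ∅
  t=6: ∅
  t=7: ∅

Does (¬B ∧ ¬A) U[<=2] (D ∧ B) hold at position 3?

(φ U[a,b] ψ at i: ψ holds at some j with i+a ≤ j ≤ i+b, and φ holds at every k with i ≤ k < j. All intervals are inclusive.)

No

Need some j in [3,5] with (D ∧ B), and (¬B ∧ ¬A) at every k in [3,j-1].
  j=3: (D ∧ B) false.
  j=4: (D ∧ B) false.
  j=5: (D ∧ B) false.
No j in the window works → until fails.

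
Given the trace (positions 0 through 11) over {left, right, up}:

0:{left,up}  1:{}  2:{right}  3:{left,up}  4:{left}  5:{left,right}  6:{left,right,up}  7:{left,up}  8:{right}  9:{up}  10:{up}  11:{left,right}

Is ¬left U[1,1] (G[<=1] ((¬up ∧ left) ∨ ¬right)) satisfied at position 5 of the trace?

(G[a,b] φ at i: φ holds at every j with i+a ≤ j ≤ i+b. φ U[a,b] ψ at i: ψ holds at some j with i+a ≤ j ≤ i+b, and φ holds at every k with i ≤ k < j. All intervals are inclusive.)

False

Need some j in [6,6] with G[<=1] ((¬up ∧ left) ∨ ¬right), and ¬left at every k in [5,j-1].
  j=6: G[<=1] ((¬up ∧ left) ∨ ¬right) — fails at 6.
No j in the window works → until fails.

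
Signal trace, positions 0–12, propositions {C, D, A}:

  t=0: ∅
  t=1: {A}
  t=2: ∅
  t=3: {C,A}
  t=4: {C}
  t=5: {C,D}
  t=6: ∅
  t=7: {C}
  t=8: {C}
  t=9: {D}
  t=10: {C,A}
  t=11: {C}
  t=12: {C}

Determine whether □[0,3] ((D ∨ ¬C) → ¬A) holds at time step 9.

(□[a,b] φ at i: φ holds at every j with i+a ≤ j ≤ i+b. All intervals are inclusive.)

Yes

Check ((D ∨ ¬C) → ¬A) at every j in [9,12]:
  j=9: antecedent true; consequent true → ✓
  j=10: antecedent false → ✓
  j=11: antecedent false → ✓
  j=12: antecedent false → ✓
All positions satisfy it → formula holds.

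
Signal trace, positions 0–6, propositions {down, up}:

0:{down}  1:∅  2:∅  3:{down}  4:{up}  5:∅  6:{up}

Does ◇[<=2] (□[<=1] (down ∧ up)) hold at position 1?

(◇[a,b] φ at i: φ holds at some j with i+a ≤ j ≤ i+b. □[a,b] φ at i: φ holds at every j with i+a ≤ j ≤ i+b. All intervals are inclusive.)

False

Check □[<=1] (down ∧ up) at each j in [1,3]:
  j=1: fails at 1
  j=2: fails at 2
  j=3: fails at 3
No position in the window satisfies it → formula fails.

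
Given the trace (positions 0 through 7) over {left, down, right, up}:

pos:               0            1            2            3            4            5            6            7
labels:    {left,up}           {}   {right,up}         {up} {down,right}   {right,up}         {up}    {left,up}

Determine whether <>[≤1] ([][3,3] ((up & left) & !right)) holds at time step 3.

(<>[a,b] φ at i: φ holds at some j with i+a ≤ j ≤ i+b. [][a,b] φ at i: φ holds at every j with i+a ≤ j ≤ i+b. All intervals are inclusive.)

Holds

Check [][3,3] ((up & left) & !right) at each j in [3,4]:
  j=3: fails at 6
  j=4: holds on [7,7]
Found at j=4 → formula holds.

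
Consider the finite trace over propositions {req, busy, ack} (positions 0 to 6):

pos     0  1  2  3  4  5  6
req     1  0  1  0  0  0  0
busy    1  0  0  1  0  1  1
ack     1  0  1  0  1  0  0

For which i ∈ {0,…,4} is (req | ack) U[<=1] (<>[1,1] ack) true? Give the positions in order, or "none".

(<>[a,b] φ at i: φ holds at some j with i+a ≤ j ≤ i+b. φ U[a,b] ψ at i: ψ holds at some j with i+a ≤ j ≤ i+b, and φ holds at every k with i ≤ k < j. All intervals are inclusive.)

Evaluate at each i in [0,4]:
  i=0: ✓ (rhs at j=1; lhs holds on [0,0])
  i=1: ✓ (rhs at j=1)
  i=2: ✓ (rhs at j=3; lhs holds on [2,2])
  i=3: ✓ (rhs at j=3)
  i=4: ✗ (no rhs in [4,5])

0, 1, 2, 3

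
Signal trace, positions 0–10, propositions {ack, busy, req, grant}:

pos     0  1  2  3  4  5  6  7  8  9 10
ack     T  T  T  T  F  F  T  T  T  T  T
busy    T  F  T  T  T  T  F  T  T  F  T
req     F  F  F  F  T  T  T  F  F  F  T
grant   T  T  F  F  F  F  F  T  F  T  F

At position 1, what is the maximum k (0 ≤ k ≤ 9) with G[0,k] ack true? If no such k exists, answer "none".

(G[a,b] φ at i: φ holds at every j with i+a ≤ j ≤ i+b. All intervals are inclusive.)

2

ack must hold from j=1 onward; find where it first fails.
  j=1: holds
  j=2: holds
  j=3: holds
  j=4: fails
Holds on [1,3], so largest k = 2.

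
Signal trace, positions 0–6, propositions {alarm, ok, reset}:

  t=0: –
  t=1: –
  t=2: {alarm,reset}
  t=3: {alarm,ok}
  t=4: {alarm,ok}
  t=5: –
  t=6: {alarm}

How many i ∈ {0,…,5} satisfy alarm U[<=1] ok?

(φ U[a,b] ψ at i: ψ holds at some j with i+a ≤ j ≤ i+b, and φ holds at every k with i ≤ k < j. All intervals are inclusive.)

Evaluate at each i in [0,5]:
  i=0: ✗ (no rhs in [0,1])
  i=1: ✗ (no rhs in [1,2])
  i=2: ✓ (rhs at j=3; lhs holds on [2,2])
  i=3: ✓ (rhs at j=3)
  i=4: ✓ (rhs at j=4)
  i=5: ✗ (no rhs in [5,6])
Positions where it holds: {2, 3, 4} → 3.

3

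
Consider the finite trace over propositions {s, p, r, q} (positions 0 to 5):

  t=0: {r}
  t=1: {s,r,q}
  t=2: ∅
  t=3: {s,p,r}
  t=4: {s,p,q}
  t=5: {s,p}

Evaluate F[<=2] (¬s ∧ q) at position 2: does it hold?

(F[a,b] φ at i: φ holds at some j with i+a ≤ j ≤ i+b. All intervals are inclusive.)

Check (¬s ∧ q) at each j in [2,4]:
  j=2: false
  j=3: false
  j=4: false
No position in the window satisfies it → formula fails.

Does not hold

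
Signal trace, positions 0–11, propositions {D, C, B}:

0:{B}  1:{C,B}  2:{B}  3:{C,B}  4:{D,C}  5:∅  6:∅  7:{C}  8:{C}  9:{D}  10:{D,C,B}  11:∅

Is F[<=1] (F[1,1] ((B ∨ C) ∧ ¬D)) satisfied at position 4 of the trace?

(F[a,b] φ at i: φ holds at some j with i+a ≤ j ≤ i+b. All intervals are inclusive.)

Check F[1,1] ((B ∨ C) ∧ ¬D) at each j in [4,5]:
  j=4: fails (none in [5,5])
  j=5: fails (none in [6,6])
No position in the window satisfies it → formula fails.

Does not hold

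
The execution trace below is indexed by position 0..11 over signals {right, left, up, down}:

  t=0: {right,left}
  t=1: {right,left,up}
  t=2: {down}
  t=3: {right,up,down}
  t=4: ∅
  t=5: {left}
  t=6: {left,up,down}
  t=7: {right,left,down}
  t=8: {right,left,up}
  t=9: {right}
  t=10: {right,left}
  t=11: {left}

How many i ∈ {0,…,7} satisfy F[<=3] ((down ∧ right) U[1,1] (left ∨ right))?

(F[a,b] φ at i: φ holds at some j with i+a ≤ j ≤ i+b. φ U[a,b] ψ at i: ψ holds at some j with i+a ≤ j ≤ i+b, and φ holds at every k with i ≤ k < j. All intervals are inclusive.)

4

Evaluate at each i in [0,7]:
  i=0: ✗ (none in [0,3])
  i=1: ✗ (none in [1,4])
  i=2: ✗ (none in [2,5])
  i=3: ✗ (none in [3,6])
  i=4: ✓ (witness j=7)
  i=5: ✓ (witness j=7)
  i=6: ✓ (witness j=7)
  i=7: ✓ (witness j=7)
Positions where it holds: {4, 5, 6, 7} → 4.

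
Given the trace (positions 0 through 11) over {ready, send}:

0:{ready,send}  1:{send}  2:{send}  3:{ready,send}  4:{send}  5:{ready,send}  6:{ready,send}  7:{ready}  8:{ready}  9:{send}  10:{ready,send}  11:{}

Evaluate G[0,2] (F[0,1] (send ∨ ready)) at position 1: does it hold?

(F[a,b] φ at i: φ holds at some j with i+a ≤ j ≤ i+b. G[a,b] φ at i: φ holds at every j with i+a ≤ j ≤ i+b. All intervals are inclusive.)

Yes

Check F[0,1] (send ∨ ready) at every j in [1,3]:
  j=1: holds (witness at 1)
  j=2: holds (witness at 2)
  j=3: holds (witness at 3)
All positions satisfy it → formula holds.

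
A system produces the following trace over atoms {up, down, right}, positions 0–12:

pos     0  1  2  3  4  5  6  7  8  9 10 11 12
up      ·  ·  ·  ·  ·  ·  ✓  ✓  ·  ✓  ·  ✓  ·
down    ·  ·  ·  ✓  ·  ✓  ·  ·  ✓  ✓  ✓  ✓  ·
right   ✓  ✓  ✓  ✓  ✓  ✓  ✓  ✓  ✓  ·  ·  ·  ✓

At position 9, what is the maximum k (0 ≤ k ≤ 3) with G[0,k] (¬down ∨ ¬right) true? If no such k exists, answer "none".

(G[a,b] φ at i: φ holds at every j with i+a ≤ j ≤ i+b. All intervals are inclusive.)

(¬down ∨ ¬right) must hold from j=9 onward; find where it first fails.
  j=9: holds
  j=10: holds
  j=11: holds
  j=12: holds
Holds through j=12; largest k = 3.

3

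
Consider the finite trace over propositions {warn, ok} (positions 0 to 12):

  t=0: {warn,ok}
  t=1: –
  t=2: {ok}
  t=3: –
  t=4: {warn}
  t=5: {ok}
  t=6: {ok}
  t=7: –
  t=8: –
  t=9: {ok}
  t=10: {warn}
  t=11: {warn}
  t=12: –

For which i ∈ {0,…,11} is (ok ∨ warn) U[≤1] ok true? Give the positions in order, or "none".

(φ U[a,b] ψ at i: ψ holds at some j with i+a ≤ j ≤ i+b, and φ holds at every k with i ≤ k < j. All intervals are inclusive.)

Evaluate at each i in [0,11]:
  i=0: ✓ (rhs at j=0)
  i=1: ✗ (lhs fails at k=1 before rhs at j=2)
  i=2: ✓ (rhs at j=2)
  i=3: ✗ (no rhs in [3,4])
  i=4: ✓ (rhs at j=5; lhs holds on [4,4])
  i=5: ✓ (rhs at j=5)
  i=6: ✓ (rhs at j=6)
  i=7: ✗ (no rhs in [7,8])
  i=8: ✗ (lhs fails at k=8 before rhs at j=9)
  i=9: ✓ (rhs at j=9)
  i=10: ✗ (no rhs in [10,11])
  i=11: ✗ (no rhs in [11,12])

0, 2, 4, 5, 6, 9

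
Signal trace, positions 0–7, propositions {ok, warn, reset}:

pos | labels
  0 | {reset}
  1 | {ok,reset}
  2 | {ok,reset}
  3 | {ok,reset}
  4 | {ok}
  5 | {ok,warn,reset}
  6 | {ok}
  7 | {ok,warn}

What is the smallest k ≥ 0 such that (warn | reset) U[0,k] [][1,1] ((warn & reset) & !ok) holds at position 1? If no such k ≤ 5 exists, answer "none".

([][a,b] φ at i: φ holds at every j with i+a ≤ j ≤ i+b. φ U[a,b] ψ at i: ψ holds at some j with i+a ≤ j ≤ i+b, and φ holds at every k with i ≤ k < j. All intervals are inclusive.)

none

Need earliest j ≥ 1 with [][1,1] ((warn & reset) & !ok), and (warn | reset) at every k in [1,j-1].
  j=1: rhs fails.
  j=2: rhs fails.
  j=3: rhs fails.
  j=4: rhs fails.
  j=5: rhs fails.
  j=6: rhs fails.
No witness within the range → none.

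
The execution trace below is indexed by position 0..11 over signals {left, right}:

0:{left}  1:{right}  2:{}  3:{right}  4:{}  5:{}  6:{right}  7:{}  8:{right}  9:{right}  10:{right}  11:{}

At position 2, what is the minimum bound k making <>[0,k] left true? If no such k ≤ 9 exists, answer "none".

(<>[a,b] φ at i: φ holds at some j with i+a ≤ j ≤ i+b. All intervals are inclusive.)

none

Scan j = 2,3,… for left:
  j=2: fails
  j=3: fails
  j=4: fails
  j=5: fails
  j=6: fails
  j=7: fails
  j=8: fails
  j=9: fails
  j=10: fails
  j=11: fails
No j in [2,11] satisfies it → none.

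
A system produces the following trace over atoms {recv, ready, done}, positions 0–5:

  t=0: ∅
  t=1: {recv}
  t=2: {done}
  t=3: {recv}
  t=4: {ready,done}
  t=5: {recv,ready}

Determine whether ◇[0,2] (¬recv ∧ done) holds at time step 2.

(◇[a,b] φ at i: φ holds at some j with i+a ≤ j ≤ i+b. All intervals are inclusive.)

Yes

Check (¬recv ∧ done) at each j in [2,4]:
  j=2: true
  j=3: false
  j=4: true
Found at j=2 → formula holds.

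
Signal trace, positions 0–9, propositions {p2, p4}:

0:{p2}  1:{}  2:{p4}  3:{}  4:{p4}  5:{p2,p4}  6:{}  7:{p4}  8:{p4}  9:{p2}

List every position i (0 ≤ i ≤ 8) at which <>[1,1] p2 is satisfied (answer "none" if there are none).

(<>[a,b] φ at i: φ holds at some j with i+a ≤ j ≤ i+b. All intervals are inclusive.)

4, 8

Evaluate at each i in [0,8]:
  i=0: ✗ (none in [1,1])
  i=1: ✗ (none in [2,2])
  i=2: ✗ (none in [3,3])
  i=3: ✗ (none in [4,4])
  i=4: ✓ (witness j=5)
  i=5: ✗ (none in [6,6])
  i=6: ✗ (none in [7,7])
  i=7: ✗ (none in [8,8])
  i=8: ✓ (witness j=9)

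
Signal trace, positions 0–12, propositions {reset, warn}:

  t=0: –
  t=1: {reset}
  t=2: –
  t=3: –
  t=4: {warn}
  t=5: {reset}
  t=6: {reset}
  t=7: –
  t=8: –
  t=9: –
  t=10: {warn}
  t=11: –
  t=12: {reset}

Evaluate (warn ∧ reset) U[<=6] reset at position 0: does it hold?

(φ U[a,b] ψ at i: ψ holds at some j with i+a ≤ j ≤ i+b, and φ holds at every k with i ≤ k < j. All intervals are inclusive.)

Need some j in [0,6] with reset, and (warn ∧ reset) at every k in [0,j-1].
  j=0: reset false.
  j=1: reset holds, but (warn ∧ reset) fails at k=0 → not this j.
  j=2: reset false.
  j=3: reset false.
  j=4: reset false.
  j=5: reset holds, but (warn ∧ reset) fails at k=0 → not this j.
  j=6: reset holds, but (warn ∧ reset) fails at k=0 → not this j.
No j in the window works → until fails.

False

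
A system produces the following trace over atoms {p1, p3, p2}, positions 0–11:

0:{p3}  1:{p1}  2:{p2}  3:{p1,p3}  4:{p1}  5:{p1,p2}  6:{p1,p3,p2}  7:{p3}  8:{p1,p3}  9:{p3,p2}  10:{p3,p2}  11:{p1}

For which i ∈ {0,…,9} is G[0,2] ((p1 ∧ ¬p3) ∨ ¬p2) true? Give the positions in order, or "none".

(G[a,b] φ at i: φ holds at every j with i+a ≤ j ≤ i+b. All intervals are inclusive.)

3

Evaluate at each i in [0,9]:
  i=0: ✗ (fails at j=2)
  i=1: ✗ (fails at j=2)
  i=2: ✗ (fails at j=2)
  i=3: ✓ (all of [3,5])
  i=4: ✗ (fails at j=6)
  i=5: ✗ (fails at j=6)
  i=6: ✗ (fails at j=6)
  i=7: ✗ (fails at j=9)
  i=8: ✗ (fails at j=9)
  i=9: ✗ (fails at j=9)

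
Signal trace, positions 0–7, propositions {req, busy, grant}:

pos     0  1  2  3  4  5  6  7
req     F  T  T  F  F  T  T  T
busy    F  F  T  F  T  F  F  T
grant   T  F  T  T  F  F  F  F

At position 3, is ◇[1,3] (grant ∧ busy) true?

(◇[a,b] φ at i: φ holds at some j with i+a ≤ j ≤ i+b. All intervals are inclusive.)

Check (grant ∧ busy) at each j in [4,6]:
  j=4: false
  j=5: false
  j=6: false
No position in the window satisfies it → formula fails.

False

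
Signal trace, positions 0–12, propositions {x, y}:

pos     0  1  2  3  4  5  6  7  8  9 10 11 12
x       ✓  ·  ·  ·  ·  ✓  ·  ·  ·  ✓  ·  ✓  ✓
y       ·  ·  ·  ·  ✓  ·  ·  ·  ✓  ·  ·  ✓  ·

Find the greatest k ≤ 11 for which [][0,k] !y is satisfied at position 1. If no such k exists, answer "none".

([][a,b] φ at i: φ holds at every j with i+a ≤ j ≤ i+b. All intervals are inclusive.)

2

!y must hold from j=1 onward; find where it first fails.
  j=1: holds
  j=2: holds
  j=3: holds
  j=4: fails
Holds on [1,3], so largest k = 2.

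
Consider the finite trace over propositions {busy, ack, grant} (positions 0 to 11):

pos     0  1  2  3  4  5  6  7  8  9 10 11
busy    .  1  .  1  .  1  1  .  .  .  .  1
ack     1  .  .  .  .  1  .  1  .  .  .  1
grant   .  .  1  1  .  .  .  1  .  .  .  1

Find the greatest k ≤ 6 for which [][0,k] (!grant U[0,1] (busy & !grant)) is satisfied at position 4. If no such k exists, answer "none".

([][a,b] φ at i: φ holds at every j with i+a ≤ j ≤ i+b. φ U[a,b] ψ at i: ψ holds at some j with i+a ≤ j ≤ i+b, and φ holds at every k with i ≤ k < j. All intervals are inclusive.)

(!grant U[0,1] (busy & !grant)) must hold from j=4 onward; find where it first fails.
  j=4: holds
  j=5: holds
  j=6: holds
  j=7: fails
Holds on [4,6], so largest k = 2.

2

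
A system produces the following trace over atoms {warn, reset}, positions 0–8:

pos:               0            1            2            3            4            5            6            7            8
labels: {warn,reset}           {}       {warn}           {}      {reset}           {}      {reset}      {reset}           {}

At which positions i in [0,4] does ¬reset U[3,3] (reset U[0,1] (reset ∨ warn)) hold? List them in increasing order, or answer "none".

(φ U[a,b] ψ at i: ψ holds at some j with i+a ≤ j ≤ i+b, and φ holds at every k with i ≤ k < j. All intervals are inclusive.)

1

Evaluate at each i in [0,4]:
  i=0: ✗ (no rhs in [3,3])
  i=1: ✓ (rhs at j=4; lhs holds on [1,3])
  i=2: ✗ (no rhs in [5,5])
  i=3: ✗ (lhs fails at k=4 before rhs at j=6)
  i=4: ✗ (lhs fails at k=4 before rhs at j=7)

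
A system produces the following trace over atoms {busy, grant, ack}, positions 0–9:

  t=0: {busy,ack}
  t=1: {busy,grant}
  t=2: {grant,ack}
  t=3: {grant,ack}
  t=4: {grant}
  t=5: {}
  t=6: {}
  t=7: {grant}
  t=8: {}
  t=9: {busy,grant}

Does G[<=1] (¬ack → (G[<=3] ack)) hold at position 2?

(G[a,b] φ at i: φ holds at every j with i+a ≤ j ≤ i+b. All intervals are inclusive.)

Check (¬ack → (G[<=3] ack)) at every j in [2,3]:
  j=2: antecedent false → ✓
  j=3: antecedent false → ✓
All positions satisfy it → formula holds.

Yes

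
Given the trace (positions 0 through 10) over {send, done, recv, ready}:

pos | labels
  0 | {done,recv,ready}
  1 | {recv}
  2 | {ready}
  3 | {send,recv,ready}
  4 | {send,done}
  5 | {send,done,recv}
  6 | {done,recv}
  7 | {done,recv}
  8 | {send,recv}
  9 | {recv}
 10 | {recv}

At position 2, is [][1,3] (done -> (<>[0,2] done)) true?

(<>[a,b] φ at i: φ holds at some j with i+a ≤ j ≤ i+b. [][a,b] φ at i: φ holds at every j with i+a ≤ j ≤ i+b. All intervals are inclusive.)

Check (done -> (<>[0,2] done)) at every j in [3,5]:
  j=3: antecedent false → ✓
  j=4: antecedent true; consequent holds (witness at 4) → ✓
  j=5: antecedent true; consequent holds (witness at 5) → ✓
All positions satisfy it → formula holds.

Yes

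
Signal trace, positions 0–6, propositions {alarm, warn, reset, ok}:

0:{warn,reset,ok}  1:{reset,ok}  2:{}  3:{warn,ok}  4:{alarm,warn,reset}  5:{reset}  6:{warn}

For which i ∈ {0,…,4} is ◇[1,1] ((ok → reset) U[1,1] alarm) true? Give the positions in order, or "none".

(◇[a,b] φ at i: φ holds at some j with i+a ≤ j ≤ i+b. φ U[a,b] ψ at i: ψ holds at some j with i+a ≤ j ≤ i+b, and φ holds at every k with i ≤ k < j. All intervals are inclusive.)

Evaluate at each i in [0,4]:
  i=0: ✗ (none in [1,1])
  i=1: ✗ (none in [2,2])
  i=2: ✗ (none in [3,3])
  i=3: ✗ (none in [4,4])
  i=4: ✗ (none in [5,5])

none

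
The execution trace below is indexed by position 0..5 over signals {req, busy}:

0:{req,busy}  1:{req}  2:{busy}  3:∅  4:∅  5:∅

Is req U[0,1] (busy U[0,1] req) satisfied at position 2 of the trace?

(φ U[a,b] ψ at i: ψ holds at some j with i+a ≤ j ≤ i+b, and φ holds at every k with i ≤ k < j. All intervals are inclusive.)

Need some j in [2,3] with (busy U[0,1] req), and req at every k in [2,j-1].
  j=2: (busy U[0,1] req) — fails.
  j=3: (busy U[0,1] req) — fails.
No j in the window works → until fails.

Does not hold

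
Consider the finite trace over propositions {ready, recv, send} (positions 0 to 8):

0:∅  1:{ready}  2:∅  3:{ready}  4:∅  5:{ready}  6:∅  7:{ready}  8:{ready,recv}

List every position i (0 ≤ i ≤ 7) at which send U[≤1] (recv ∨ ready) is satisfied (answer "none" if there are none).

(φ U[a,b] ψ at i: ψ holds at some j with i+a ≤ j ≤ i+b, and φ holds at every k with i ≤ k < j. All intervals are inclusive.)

1, 3, 5, 7

Evaluate at each i in [0,7]:
  i=0: ✗ (lhs fails at k=0 before rhs at j=1)
  i=1: ✓ (rhs at j=1)
  i=2: ✗ (lhs fails at k=2 before rhs at j=3)
  i=3: ✓ (rhs at j=3)
  i=4: ✗ (lhs fails at k=4 before rhs at j=5)
  i=5: ✓ (rhs at j=5)
  i=6: ✗ (lhs fails at k=6 before rhs at j=7)
  i=7: ✓ (rhs at j=7)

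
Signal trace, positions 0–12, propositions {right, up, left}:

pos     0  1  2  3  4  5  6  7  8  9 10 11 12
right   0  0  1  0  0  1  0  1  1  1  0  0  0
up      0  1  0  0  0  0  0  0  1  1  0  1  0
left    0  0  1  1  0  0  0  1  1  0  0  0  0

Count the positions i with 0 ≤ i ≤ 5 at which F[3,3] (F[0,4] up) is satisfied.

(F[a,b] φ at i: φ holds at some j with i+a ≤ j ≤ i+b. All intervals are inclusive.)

5

Evaluate at each i in [0,5]:
  i=0: ✗ (none in [3,3])
  i=1: ✓ (witness j=4)
  i=2: ✓ (witness j=5)
  i=3: ✓ (witness j=6)
  i=4: ✓ (witness j=7)
  i=5: ✓ (witness j=8)
Positions where it holds: {1, 2, 3, 4, 5} → 5.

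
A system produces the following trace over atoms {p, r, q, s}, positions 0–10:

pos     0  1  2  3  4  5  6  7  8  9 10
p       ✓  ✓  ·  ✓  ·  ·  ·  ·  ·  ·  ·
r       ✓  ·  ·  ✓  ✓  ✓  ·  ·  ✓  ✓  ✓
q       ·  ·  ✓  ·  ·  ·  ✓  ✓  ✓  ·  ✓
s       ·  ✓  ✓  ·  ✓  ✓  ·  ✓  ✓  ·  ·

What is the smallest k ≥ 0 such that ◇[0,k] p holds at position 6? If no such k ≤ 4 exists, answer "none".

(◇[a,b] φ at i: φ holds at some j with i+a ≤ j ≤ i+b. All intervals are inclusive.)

none

Scan j = 6,7,… for p:
  j=6: fails
  j=7: fails
  j=8: fails
  j=9: fails
  j=10: fails
No j in [6,10] satisfies it → none.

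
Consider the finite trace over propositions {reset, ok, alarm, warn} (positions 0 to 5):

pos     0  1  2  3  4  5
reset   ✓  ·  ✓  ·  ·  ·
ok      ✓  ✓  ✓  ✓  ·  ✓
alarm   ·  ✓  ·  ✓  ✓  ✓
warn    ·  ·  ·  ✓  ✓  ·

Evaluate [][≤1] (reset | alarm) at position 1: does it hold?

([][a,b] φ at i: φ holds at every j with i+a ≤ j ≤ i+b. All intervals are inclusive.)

True

Check (reset | alarm) at every j in [1,2]:
  j=1: true
  j=2: true
All positions satisfy it → formula holds.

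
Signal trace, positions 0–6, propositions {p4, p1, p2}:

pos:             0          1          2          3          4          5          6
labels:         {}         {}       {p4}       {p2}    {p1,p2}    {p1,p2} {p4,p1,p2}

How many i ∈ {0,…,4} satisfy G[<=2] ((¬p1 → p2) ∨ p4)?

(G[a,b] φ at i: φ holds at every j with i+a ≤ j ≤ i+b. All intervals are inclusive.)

Evaluate at each i in [0,4]:
  i=0: ✗ (fails at j=0)
  i=1: ✗ (fails at j=1)
  i=2: ✓ (all of [2,4])
  i=3: ✓ (all of [3,5])
  i=4: ✓ (all of [4,6])
Positions where it holds: {2, 3, 4} → 3.

3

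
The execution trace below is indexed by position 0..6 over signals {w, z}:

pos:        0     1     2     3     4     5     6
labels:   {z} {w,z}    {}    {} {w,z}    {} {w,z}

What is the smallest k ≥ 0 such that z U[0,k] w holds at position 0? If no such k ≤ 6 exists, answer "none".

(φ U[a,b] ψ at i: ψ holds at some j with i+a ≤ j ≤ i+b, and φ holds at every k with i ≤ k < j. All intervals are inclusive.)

1

Need earliest j ≥ 0 with w, and z at every k in [0,j-1].
  j=0: rhs fails.
  j=1: rhs holds; lhs holds on [0,0]. k = 1.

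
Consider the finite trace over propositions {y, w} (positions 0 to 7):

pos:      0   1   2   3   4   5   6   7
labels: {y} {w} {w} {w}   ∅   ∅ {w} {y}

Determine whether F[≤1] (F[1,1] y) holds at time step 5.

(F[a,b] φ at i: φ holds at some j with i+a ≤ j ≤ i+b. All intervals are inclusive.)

Holds

Check F[1,1] y at each j in [5,6]:
  j=5: fails (none in [6,6])
  j=6: holds (witness at 7)
Found at j=6 → formula holds.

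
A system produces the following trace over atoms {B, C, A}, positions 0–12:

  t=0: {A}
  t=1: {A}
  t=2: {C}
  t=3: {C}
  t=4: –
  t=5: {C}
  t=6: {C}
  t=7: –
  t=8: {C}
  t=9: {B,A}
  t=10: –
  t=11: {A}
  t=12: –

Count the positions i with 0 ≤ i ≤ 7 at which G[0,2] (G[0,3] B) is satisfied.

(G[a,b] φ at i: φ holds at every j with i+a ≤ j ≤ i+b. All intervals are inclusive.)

0

Evaluate at each i in [0,7]:
  i=0: ✗ (fails at j=0)
  i=1: ✗ (fails at j=1)
  i=2: ✗ (fails at j=2)
  i=3: ✗ (fails at j=3)
  i=4: ✗ (fails at j=4)
  i=5: ✗ (fails at j=5)
  i=6: ✗ (fails at j=6)
  i=7: ✗ (fails at j=7)
Positions where it holds: {} → 0.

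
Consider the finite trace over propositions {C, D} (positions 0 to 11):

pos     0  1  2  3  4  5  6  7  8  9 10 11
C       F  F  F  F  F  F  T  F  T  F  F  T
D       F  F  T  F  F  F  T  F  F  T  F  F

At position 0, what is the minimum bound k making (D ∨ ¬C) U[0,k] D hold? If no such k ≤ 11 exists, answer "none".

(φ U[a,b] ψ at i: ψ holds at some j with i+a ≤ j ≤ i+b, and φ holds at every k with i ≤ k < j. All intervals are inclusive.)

Need earliest j ≥ 0 with D, and (D ∨ ¬C) at every k in [0,j-1].
  j=0: rhs fails.
  j=1: rhs fails.
  j=2: rhs holds; lhs holds on [0,1]. k = 2.

2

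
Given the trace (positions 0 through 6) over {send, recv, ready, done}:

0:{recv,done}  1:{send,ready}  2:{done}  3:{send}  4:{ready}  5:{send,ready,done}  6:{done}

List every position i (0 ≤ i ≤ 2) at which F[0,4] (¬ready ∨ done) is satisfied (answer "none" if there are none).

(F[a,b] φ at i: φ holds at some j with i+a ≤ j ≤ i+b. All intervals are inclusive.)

Evaluate at each i in [0,2]:
  i=0: ✓ (witness j=0)
  i=1: ✓ (witness j=2)
  i=2: ✓ (witness j=2)

0, 1, 2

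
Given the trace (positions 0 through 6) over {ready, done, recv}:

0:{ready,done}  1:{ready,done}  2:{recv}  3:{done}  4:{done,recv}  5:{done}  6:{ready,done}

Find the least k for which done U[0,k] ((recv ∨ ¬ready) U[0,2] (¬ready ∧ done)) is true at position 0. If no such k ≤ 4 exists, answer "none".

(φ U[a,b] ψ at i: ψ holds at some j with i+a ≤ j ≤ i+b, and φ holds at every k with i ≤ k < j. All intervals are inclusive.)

Need earliest j ≥ 0 with ((recv ∨ ¬ready) U[0,2] (¬ready ∧ done)), and done at every k in [0,j-1].
  j=0: rhs fails.
  j=1: rhs fails.
  j=2: rhs holds; lhs holds on [0,1]. k = 2.

2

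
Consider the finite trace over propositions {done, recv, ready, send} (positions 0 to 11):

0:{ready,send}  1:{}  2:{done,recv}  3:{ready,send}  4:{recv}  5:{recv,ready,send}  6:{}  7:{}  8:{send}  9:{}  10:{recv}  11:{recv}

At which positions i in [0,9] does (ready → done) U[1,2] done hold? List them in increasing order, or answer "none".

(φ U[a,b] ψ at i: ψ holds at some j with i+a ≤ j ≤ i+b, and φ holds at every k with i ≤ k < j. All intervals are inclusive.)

Evaluate at each i in [0,9]:
  i=0: ✗ (lhs fails at k=0 before rhs at j=2)
  i=1: ✓ (rhs at j=2; lhs holds on [1,1])
  i=2: ✗ (no rhs in [3,4])
  i=3: ✗ (no rhs in [4,5])
  i=4: ✗ (no rhs in [5,6])
  i=5: ✗ (no rhs in [6,7])
  i=6: ✗ (no rhs in [7,8])
  i=7: ✗ (no rhs in [8,9])
  i=8: ✗ (no rhs in [9,10])
  i=9: ✗ (no rhs in [10,11])

1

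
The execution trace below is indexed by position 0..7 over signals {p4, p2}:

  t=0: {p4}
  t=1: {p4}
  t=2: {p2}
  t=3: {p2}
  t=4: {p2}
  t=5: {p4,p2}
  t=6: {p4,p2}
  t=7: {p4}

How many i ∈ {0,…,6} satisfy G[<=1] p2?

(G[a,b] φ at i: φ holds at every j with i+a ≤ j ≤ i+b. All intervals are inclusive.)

Evaluate at each i in [0,6]:
  i=0: ✗ (fails at j=0)
  i=1: ✗ (fails at j=1)
  i=2: ✓ (all of [2,3])
  i=3: ✓ (all of [3,4])
  i=4: ✓ (all of [4,5])
  i=5: ✓ (all of [5,6])
  i=6: ✗ (fails at j=7)
Positions where it holds: {2, 3, 4, 5} → 4.

4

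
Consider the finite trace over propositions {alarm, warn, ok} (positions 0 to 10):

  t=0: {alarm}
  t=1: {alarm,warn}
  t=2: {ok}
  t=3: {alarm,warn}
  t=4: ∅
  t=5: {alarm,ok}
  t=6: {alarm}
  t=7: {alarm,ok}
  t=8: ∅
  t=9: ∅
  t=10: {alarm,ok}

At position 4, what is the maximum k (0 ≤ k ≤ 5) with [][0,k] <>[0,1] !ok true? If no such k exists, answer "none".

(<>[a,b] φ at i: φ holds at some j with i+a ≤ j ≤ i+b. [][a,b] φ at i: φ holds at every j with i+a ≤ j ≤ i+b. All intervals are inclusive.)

<>[0,1] !ok must hold from j=4 onward; find where it first fails.
  j=4: holds
  j=5: holds
  j=6: holds
  j=7: holds
  j=8: holds
  j=9: holds
Holds through j=9; largest k = 5.

5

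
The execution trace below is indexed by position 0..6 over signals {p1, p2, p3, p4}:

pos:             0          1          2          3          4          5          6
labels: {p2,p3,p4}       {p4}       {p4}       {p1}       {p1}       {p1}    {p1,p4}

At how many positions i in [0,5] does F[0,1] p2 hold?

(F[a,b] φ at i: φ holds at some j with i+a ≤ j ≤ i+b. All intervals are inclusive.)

1

Evaluate at each i in [0,5]:
  i=0: ✓ (witness j=0)
  i=1: ✗ (none in [1,2])
  i=2: ✗ (none in [2,3])
  i=3: ✗ (none in [3,4])
  i=4: ✗ (none in [4,5])
  i=5: ✗ (none in [5,6])
Positions where it holds: {0} → 1.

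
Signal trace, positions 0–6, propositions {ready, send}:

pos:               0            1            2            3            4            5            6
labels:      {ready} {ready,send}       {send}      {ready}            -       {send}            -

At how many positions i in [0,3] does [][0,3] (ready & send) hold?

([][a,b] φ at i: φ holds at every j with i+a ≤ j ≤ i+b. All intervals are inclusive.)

0

Evaluate at each i in [0,3]:
  i=0: ✗ (fails at j=0)
  i=1: ✗ (fails at j=2)
  i=2: ✗ (fails at j=2)
  i=3: ✗ (fails at j=3)
Positions where it holds: {} → 0.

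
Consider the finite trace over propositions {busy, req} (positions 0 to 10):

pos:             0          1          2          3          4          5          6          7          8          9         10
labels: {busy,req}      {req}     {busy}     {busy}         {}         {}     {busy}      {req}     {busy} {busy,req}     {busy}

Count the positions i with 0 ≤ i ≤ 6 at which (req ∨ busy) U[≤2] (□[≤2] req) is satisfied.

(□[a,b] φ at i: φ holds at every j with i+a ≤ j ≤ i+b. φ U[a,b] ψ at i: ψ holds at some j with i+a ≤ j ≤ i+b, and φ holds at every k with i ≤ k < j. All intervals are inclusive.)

0

Evaluate at each i in [0,6]:
  i=0: ✗ (no rhs in [0,2])
  i=1: ✗ (no rhs in [1,3])
  i=2: ✗ (no rhs in [2,4])
  i=3: ✗ (no rhs in [3,5])
  i=4: ✗ (no rhs in [4,6])
  i=5: ✗ (no rhs in [5,7])
  i=6: ✗ (no rhs in [6,8])
Positions where it holds: {} → 0.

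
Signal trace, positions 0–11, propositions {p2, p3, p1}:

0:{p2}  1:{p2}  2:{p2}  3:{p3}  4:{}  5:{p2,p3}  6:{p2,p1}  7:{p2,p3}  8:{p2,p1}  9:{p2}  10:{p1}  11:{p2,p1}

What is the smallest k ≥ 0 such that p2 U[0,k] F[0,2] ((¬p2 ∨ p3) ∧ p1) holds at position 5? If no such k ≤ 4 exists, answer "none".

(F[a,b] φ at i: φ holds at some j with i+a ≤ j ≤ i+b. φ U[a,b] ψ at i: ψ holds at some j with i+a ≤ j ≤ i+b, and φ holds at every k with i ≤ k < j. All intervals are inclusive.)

3

Need earliest j ≥ 5 with F[0,2] ((¬p2 ∨ p3) ∧ p1), and p2 at every k in [5,j-1].
  j=5: rhs fails.
  j=6: rhs fails.
  j=7: rhs fails.
  j=8: rhs holds; lhs holds on [5,7]. k = 3.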